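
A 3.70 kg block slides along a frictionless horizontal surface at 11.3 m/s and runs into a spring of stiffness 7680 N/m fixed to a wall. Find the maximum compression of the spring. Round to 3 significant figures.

Conservation of energy between contact and max compression: ½mv² = ½kx²
x = v√(m/k) = 11.3 × √(3.70/7680) = 0.2480 m

x = 0.248 m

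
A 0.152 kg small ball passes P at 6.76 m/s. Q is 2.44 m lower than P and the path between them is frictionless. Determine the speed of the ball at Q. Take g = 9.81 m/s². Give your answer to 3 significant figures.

By conservation of mechanical energy, ½mv₀² + mgh = ½mv²
v² = v₀² + 2gh = (6.76)² + 2(9.81)(2.44) = 93.570
v = √93.570 = 9.673 m/s

v = 9.67 m/s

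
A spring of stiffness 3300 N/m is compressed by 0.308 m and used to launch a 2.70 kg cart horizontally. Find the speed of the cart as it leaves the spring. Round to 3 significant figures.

Conservation of energy: ½kx² = ½mv²
v = x√(k/m) = 0.308 × √(3300/2.70) = 10.77 m/s

v = 10.8 m/s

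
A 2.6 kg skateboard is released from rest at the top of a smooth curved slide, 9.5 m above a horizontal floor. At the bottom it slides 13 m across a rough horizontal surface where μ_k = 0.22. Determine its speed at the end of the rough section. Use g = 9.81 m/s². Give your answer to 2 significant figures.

v = 11 m/s

Energy at the top = energy at the end + work done against friction:
mgh = ½mv² + μ_k m g d
W_f = μ_k mg d = (0.22)(2.6)(9.81)(13) = 72.95 J
½mv² = mgh − W_f = 242.31 − 72.95 = 169.36 J
v = √(2 × 169.36/2.6) = 11.41 m/s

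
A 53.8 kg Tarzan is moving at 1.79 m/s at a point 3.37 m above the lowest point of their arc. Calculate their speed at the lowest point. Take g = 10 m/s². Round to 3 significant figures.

Mechanical energy is conserved (no friction): ½mv₀² + mgh = ½mv²
The mass cancels from both sides.
v² = v₀² + 2gh = (1.79)² + 2(10)(3.37) = 70.604
v = √70.604 = 8.403 m/s

v = 8.40 m/s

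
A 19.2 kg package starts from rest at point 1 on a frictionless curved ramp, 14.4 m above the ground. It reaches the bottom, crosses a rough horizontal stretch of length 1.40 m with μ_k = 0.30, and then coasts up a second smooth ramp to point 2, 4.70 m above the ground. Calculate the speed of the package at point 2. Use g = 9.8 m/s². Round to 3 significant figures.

Energy at 1: mgh₁ = (19.2)(9.8)(14.4) = 2709.5 J
Friction loss: W_f = μ_k mg d = 79.03 J
At 2: ½mv² + mgh₂ = mgh₁ − W_f
½mv² = 2709.5 − 79.03 − 884.35 = 1746.1 J
v = √(2 × 1746.1/19.2) = 13.49 m/s

v = 13.5 m/s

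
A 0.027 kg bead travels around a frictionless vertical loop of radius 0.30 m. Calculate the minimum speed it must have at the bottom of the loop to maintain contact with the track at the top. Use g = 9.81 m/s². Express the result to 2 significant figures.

At the top: mg = mv_top²/r ⇒ v_top² = gr = 2.943 m²/s²
Energy from bottom to top (height 2r): ½mv_bot² = ½mv_top² + mg(2r)
v_bot² = gr + 4gr = 5gr = 14.71
v_bot = √(5gr) = 3.836 m/s

v = 3.8 m/s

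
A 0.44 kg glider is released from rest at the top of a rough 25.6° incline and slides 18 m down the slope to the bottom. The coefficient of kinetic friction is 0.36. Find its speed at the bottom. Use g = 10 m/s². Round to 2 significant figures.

v = 6.2 m/s

Work–energy: mg(L sinθ) − μ_k(mg cosθ)L = ½mv²
mgh = mgL sinθ = (0.44)(10)(18)sin25.6° = 34.221 J
W_f = μ_k mg cosθ · L = (0.36)(0.44)(10)cos25.6°·18 = 25.71 J
½mv² = 34.221 − 25.71 = 8.5081 J
v = √(2 × 8.5081/0.44) = 6.219 m/s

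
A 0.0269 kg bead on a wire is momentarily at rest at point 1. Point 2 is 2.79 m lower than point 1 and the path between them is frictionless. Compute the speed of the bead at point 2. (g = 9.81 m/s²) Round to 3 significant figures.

v = 7.40 m/s

Energy conservation between the two points: mgh = ½mv²
v = √(2gh) = √(2 × 9.81 × 2.79) = √54.740 = 7.399 m/s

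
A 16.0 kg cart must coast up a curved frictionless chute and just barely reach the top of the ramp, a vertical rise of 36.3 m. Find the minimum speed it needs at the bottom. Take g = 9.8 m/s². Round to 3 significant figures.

v = 26.7 m/s

At the top it is momentarily at rest, so all KE converts to PE: ½mv² = mgh
v = √(2gh) = √(2 × 9.8 × 36.3) = 26.67 m/s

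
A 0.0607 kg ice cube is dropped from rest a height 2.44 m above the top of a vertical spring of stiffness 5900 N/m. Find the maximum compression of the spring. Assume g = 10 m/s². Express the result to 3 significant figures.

x = 0.0225 m

Measuring PE from the top of the relaxed spring, at max compression the cube has dropped H + x with zero KE, so:
mg(H + x) = ½kx²
½(5900)x² − (0.0607)(10)x − (0.0607)(10)(2.44) = 0
2950x² − 0.6070x − 1.481 = 0
x = [0.6070 + √(0.3684 + 17477)]/(2 × 2950) = 0.02251 m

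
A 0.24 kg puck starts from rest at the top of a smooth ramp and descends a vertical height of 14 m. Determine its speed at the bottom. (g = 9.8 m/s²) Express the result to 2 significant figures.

v = 17 m/s

Mechanical energy is conserved (no friction): mgh = ½mv²
The mass cancels from both sides.
v = √(2gh) = √(2 × 9.8 × 14) = √274.40 = 16.57 m/s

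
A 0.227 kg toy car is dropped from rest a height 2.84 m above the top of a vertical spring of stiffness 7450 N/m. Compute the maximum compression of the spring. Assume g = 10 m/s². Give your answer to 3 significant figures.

Take the reference level at the top of the uncompressed spring. At max compression the car has fallen H + x and is momentarily at rest:
mg(H + x) = ½kx²
½(7450)x² − (0.227)(10)x − (0.227)(10)(2.84) = 0
3725x² − 2.270x − 6.447 = 0
x = [2.270 + √(5.153 + 96057)]/(2 × 3725) = 0.04191 m

x = 0.0419 m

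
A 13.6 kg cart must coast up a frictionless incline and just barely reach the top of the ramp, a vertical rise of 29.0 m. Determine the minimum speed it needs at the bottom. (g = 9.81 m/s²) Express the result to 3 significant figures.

v = 23.9 m/s

At the top it is momentarily at rest, so all KE converts to PE: ½mv² = mgh
v = √(2gh) = √(2 × 9.81 × 29.0) = 23.85 m/s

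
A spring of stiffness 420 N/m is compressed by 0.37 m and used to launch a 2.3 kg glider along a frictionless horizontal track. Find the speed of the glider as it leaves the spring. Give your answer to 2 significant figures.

v = 5.0 m/s

Spring PE converts entirely to kinetic energy: ½kx² = ½mv²
v = x√(k/m) = 0.37 × √(420/2.3) = 5.000 m/s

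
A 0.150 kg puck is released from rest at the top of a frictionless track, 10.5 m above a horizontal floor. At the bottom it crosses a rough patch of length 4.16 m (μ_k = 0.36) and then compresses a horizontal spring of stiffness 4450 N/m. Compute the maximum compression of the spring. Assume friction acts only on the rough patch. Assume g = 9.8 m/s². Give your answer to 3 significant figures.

Initial energy: E₁ = mgh = (0.150)(9.8)(10.5) = 15.435 J
Friction removes W_f = μ_k mg d = (0.36)(0.150)(9.8)(4.16) = 2.201 J
Energy reaching the spring: E = 15.435 − 2.201 = 13.234 J
At max compression ½kx² = E ⇒ x = √(2E/k) = √(2 × 13.234/4450) = 0.07712 m

x = 0.0771 m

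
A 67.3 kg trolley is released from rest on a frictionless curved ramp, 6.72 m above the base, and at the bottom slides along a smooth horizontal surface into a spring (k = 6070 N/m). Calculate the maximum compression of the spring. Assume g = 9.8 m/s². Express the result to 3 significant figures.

x = 1.21 m

At max compression the trolley is momentarily at rest: mgh = ½kx²
x = √(2mgh/k) = √(2 × 67.3 × 9.8 × 6.72 / 6070) = 1.208 m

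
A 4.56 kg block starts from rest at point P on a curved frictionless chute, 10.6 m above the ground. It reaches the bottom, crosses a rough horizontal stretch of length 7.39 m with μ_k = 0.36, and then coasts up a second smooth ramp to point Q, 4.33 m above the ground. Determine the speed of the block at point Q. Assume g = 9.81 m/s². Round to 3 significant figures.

Energy at P: mgh₁ = (4.56)(9.81)(10.6) = 474.18 J
Friction loss: W_f = μ_k mg d = 119.0 J
At Q: ½mv² + mgh₂ = mgh₁ − W_f
½mv² = 474.18 − 119.0 − 193.70 = 161.47 J
v = √(2 × 161.47/4.56) = 8.415 m/s

v = 8.42 m/s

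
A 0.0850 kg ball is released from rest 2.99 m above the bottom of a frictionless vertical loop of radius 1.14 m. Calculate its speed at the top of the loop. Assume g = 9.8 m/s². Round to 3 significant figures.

v = 3.73 m/s

Energy conservation: mgh = ½mv_top² + mg(2r)
v_top² = 2g(h − 2r) = 2(9.8)(2.99 − 2.280) = 13.92
v_top = 3.730 m/s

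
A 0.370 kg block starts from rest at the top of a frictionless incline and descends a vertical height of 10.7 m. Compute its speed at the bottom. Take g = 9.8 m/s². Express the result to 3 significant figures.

Energy conservation between the two points: mgh = ½mv²
v = √(2gh) = √(2 × 9.8 × 10.7) = √209.72 = 14.48 m/s

v = 14.5 m/s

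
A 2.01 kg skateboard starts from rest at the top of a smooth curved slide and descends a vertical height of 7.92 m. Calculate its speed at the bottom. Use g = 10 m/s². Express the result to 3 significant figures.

Equating total energy at the two states: mgh = ½mv²
v = √(2gh) = √(2 × 10 × 7.92) = √158.40 = 12.59 m/s

v = 12.6 m/s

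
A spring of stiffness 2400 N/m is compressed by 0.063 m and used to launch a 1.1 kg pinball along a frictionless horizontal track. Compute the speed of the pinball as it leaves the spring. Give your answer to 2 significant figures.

Conservation of energy: ½kx² = ½mv²
v = x√(k/m) = 0.063 × √(2400/1.1) = 2.943 m/s

v = 2.9 m/s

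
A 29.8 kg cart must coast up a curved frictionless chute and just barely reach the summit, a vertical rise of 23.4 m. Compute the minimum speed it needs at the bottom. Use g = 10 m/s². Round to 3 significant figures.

v = 21.6 m/s

At the top it is momentarily at rest, so all KE converts to PE: ½mv² = mgh
v = √(2gh) = √(2 × 10 × 23.4) = 21.63 m/s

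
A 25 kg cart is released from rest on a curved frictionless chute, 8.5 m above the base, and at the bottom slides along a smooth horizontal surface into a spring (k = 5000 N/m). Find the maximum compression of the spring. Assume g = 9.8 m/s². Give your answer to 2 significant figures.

At max compression the cart is momentarily at rest: mgh = ½kx²
x = √(2mgh/k) = √(2 × 25 × 9.8 × 8.5 / 5000) = 0.9127 m

x = 0.91 m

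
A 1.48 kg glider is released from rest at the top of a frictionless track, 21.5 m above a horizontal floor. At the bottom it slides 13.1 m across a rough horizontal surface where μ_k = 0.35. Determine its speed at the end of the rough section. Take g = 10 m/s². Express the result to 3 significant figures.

v = 18.4 m/s

Energy at the top = energy at the end + work done against friction:
mgh = ½mv² + μ_k m g d
W_f = μ_k mg d = (0.35)(1.48)(10)(13.1) = 67.86 J
½mv² = mgh − W_f = 318.20 − 67.86 = 250.34 J
v = √(2 × 250.34/1.48) = 18.39 m/s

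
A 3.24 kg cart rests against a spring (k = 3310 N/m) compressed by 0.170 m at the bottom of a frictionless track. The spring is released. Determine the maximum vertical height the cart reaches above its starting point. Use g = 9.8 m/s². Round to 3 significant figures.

At maximum height the cart is at rest, so ½kx² = mgh
h = kx²/(2mg) = (3310)(0.170)²/(2 × 3.24 × 9.8) = 1.506 m

h = 1.51 m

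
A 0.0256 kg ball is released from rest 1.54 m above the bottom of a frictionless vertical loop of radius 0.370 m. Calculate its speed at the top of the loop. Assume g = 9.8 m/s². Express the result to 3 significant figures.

v = 3.96 m/s

Energy conservation: mgh = ½mv_top² + mg(2r)
v_top² = 2g(h − 2r) = 2(9.8)(1.54 − 0.7400) = 15.68
v_top = 3.960 m/s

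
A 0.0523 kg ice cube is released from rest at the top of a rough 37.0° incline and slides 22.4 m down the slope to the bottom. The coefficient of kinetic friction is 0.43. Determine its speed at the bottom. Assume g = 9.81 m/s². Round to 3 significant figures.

v = 10.7 m/s

Work–energy: mg(L sinθ) − μ_k(mg cosθ)L = ½mv²
mgh = mgL sinθ = (0.0523)(9.81)(22.4)sin37.0° = 6.9164 J
W_f = μ_k mg cosθ · L = (0.43)(0.0523)(9.81)cos37.0°·22.4 = 3.947 J
½mv² = 6.9164 − 3.947 = 2.9697 J
v = √(2 × 2.9697/0.0523) = 10.66 m/s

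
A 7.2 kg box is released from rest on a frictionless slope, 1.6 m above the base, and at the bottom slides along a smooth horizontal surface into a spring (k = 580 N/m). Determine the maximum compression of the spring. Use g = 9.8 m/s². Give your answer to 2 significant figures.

x = 0.62 m

Energy conservation (no friction) from release to max compression: mgh = ½kx²
x = √(2mgh/k) = √(2 × 7.2 × 9.8 × 1.6 / 580) = 0.6239 m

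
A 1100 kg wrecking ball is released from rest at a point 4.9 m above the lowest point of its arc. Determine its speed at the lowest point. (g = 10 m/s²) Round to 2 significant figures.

Mechanical energy is conserved (no friction): mgh = ½mv²
v = √(2gh) = √(2 × 10 × 4.9) = √98.000 = 9.899 m/s

v = 9.9 m/s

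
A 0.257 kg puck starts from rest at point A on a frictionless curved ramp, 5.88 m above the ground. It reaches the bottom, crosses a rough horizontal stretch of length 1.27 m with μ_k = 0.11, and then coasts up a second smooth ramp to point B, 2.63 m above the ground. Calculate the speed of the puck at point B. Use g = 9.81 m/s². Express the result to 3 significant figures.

Energy at A: mgh₁ = (0.257)(9.81)(5.88) = 14.824 J
Friction loss: W_f = μ_k mg d = 0.3522 J
At B: ½mv² + mgh₂ = mgh₁ − W_f
½mv² = 14.824 − 0.3522 − 6.6307 = 7.8416 J
v = √(2 × 7.8416/0.257) = 7.812 m/s

v = 7.81 m/s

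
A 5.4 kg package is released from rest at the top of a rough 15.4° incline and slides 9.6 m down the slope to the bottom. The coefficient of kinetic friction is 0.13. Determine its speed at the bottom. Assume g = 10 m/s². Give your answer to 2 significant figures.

Taking the bottom as reference, mgh = ½mv² + μ_k N L with h = L sinθ, N = mg cosθ:
mgh = mgL sinθ = (5.4)(10)(9.6)sin15.4° = 137.66 J
W_f = μ_k mg cosθ · L = (0.13)(5.4)(10)cos15.4°·9.6 = 64.97 J
½mv² = 137.66 − 64.97 = 72.692 J
v = √(2 × 72.692/5.4) = 5.189 m/s

v = 5.2 m/s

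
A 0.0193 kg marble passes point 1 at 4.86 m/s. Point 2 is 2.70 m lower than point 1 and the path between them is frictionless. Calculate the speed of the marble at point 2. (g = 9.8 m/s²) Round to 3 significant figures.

v = 8.75 m/s

By conservation of mechanical energy, ½mv₀² + mgh = ½mv²
The mass cancels from both sides.
v² = v₀² + 2gh = (4.86)² + 2(9.8)(2.70) = 76.540
v = √76.540 = 8.749 m/s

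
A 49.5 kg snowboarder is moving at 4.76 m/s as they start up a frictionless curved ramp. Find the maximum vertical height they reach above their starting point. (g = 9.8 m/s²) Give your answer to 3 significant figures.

By energy conservation, ½mv² = mgh
h = v²/(2g) = 4.76²/(2 × 9.8) = 1.156 m

h = 1.16 m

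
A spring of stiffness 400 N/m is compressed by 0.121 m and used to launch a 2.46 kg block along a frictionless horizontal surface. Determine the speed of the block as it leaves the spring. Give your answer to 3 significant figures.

v = 1.54 m/s

The block leaves the spring when the spring is at natural length, so ½kx² = ½mv²
v = x√(k/m) = 0.121 × √(400/2.46) = 1.543 m/s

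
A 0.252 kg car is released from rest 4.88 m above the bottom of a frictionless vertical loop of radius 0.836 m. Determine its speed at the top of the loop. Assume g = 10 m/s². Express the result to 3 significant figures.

Energy conservation: mgh = ½mv_top² + mg(2r)
v_top² = 2g(h − 2r) = 2(10)(4.88 − 1.672) = 64.16
v_top = 8.010 m/s

v = 8.01 m/s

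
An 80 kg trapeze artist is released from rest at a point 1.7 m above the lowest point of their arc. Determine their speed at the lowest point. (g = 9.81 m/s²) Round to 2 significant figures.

By conservation of mechanical energy, mgh = ½mv²
v = √(2gh) = √(2 × 9.81 × 1.7) = √33.354 = 5.775 m/s

v = 5.8 m/s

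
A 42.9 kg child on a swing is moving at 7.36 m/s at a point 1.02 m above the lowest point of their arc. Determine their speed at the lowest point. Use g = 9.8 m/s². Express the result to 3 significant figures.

v = 8.61 m/s

Mechanical energy is conserved (no friction): ½mv₀² + mgh = ½mv²
v² = v₀² + 2gh = (7.36)² + 2(9.8)(1.02) = 74.162
v = √74.162 = 8.612 m/s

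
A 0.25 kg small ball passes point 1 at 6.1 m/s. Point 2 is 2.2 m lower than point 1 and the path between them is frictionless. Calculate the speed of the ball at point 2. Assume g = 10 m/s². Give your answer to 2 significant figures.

Energy conservation between the two points: ½mv₀² + mgh = ½mv²
v² = v₀² + 2gh = (6.1)² + 2(10)(2.2) = 81.210
v = √81.210 = 9.012 m/s

v = 9.0 m/s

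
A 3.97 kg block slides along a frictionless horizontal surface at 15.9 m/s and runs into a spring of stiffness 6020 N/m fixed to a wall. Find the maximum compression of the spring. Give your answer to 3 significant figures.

At max compression the block is momentarily at rest: ½mv² = ½kx²
x = v√(m/k) = 15.9 × √(3.97/6020) = 0.4083 m

x = 0.408 m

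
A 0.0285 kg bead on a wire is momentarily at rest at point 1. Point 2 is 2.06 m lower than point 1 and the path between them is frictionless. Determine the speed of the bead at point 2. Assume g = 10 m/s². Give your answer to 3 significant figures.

Energy conservation between the two points: mgh = ½mv²
v = √(2gh) = √(2 × 10 × 2.06) = √41.200 = 6.419 m/s

v = 6.42 m/s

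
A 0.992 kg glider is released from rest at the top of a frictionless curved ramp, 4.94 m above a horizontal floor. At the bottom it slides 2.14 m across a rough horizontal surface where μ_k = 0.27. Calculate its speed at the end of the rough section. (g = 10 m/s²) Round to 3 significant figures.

Applying the work–energy principle:
mgh = ½mv² + μ_k m g d
W_f = μ_k mg d = (0.27)(0.992)(10)(2.14) = 5.732 J
½mv² = mgh − W_f = 49.005 − 5.732 = 43.273 J
v = √(2 × 43.273/0.992) = 9.340 m/s

v = 9.34 m/s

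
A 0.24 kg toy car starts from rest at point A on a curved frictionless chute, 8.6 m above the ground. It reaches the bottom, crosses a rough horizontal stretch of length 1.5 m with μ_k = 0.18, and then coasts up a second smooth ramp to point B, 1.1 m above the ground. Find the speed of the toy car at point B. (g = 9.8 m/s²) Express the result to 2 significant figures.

Energy at A: mgh₁ = (0.24)(9.8)(8.6) = 20.227 J
Friction loss: W_f = μ_k mg d = 0.6350 J
At B: ½mv² + mgh₂ = mgh₁ − W_f
½mv² = 20.227 − 0.6350 − 2.5872 = 17.005 J
v = √(2 × 17.005/0.24) = 11.90 m/s

v = 12 m/s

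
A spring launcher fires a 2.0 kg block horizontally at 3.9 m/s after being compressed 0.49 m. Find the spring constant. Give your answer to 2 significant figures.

k = 130 N/m

½kx² = ½mv²
k = mv²/x² = (2.0)(3.9)²/(0.49)² = 126.7 N/m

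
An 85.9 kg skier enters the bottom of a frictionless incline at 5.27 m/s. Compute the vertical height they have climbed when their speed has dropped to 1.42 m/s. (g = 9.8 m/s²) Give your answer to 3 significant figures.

Energy balance between the two points: ½mv₁² = ½mv₂² + mgh
h = (v₁² − v₂²)/(2g) = (5.27² − 1.42²)/(2 × 9.8) = 1.314 m

h = 1.31 m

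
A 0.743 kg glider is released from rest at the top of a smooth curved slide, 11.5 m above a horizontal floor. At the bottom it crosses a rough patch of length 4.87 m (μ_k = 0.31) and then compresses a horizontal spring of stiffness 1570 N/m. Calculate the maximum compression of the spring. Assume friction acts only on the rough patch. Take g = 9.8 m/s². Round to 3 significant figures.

x = 0.304 m

Initial energy: E₁ = mgh = (0.743)(9.8)(11.5) = 83.736 J
Friction removes W_f = μ_k mg d = (0.31)(0.743)(9.8)(4.87) = 10.99 J
Energy reaching the spring: E = 83.736 − 10.99 = 72.743 J
At max compression ½kx² = E ⇒ x = √(2E/k) = √(2 × 72.743/1570) = 0.3044 m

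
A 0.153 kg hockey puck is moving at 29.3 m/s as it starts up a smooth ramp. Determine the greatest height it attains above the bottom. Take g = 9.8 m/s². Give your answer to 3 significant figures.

Setting KE at the bottom equal to PE gained: ½mv² = mgh
h = v²/(2g) = 29.3²/(2 × 9.8) = 43.80 m

h = 43.8 m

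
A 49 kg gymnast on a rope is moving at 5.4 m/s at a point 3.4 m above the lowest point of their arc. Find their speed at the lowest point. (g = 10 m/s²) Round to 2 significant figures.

Equating total energy at the two states: ½mv₀² + mgh = ½mv²
v² = v₀² + 2gh = (5.4)² + 2(10)(3.4) = 97.160
v = √97.160 = 9.857 m/s

v = 9.9 m/s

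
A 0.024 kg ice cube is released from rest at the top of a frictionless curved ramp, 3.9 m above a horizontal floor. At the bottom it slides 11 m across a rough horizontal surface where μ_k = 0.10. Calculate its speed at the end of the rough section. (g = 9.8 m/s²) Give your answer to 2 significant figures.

v = 7.4 m/s

Energy bookkeeping (friction removes W_f = μ_k N d):
mgh = ½mv² + μ_k m g d
W_f = μ_k mg d = (0.10)(0.024)(9.8)(11) = 0.2587 J
½mv² = mgh − W_f = 0.91728 − 0.2587 = 0.65856 J
v = √(2 × 0.65856/0.024) = 7.408 m/s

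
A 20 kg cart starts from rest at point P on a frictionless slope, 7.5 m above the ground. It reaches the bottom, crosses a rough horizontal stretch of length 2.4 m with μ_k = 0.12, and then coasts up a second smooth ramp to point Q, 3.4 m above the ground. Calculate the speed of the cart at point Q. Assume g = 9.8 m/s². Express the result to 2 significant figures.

v = 8.6 m/s

Energy at P: mgh₁ = (20)(9.8)(7.5) = 1470.0 J
Friction loss: W_f = μ_k mg d = 56.45 J
At Q: ½mv² + mgh₂ = mgh₁ − W_f
½mv² = 1470.0 − 56.45 − 666.40 = 747.15 J
v = √(2 × 747.15/20) = 8.644 m/s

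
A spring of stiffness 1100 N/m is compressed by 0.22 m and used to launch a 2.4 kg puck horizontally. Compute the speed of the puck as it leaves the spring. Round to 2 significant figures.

Spring PE converts entirely to kinetic energy: ½kx² = ½mv²
v = x√(k/m) = 0.22 × √(1100/2.4) = 4.710 m/s

v = 4.7 m/s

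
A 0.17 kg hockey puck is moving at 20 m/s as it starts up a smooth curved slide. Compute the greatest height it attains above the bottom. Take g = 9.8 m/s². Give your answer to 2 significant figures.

Setting KE at the bottom equal to PE gained: ½mv² = mgh
h = v²/(2g) = 20²/(2 × 9.8) = 20.41 m

h = 20 m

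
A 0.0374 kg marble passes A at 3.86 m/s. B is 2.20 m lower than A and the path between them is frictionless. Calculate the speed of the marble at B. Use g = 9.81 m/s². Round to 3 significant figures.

By conservation of mechanical energy, ½mv₀² + mgh = ½mv²
v² = v₀² + 2gh = (3.86)² + 2(9.81)(2.20) = 58.064
v = √58.064 = 7.620 m/s

v = 7.62 m/s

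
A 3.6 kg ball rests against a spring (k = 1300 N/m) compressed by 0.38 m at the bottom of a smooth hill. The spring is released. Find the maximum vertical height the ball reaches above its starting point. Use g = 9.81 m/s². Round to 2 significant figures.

h = 2.7 m

All spring PE becomes gravitational PE at the highest point: ½kx² = mgh
h = kx²/(2mg) = (1300)(0.38)²/(2 × 3.6 × 9.81) = 2.658 m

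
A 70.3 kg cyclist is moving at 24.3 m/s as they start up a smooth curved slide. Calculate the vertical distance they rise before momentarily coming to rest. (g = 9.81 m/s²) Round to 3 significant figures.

h = 30.1 m

By energy conservation, ½mv² = mgh
h = v²/(2g) = 24.3²/(2 × 9.81) = 30.10 m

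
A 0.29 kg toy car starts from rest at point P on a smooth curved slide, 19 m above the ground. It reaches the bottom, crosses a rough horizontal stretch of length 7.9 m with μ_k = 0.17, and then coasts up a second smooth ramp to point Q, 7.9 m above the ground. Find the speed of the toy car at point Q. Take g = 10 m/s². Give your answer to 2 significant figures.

Energy at P: mgh₁ = (0.29)(10)(19) = 55.100 J
Friction loss: W_f = μ_k mg d = 3.895 J
At Q: ½mv² + mgh₂ = mgh₁ − W_f
½mv² = 55.100 − 3.895 − 22.910 = 28.295 J
v = √(2 × 28.295/0.29) = 13.97 m/s

v = 14 m/s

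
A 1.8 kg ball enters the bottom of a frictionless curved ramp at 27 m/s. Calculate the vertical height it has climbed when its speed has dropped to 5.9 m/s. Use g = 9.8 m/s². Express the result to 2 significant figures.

Conservation of energy: ½mv₁² = ½mv₂² + mgh
h = (v₁² − v₂²)/(2g) = (27² − 5.9²)/(2 × 9.8) = 35.42 m

h = 35 m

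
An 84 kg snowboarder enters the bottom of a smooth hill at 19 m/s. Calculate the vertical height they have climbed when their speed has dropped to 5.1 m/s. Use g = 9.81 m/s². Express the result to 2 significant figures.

h = 17 m

Conservation of energy: ½mv₁² = ½mv₂² + mgh
h = (v₁² − v₂²)/(2g) = (19² − 5.1²)/(2 × 9.81) = 17.07 m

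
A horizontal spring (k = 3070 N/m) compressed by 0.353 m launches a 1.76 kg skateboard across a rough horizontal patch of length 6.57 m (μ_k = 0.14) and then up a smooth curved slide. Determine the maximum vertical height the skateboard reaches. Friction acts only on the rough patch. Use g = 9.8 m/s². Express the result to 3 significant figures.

h = 10.2 m

Spring energy: E₀ = ½kx² = ½(3070)(0.353)² = 191.27 J
Friction: W_f = μ_k mg d = (0.14)(1.76)(9.8)(6.57) = 15.86 J
Energy at base of ramp: E = 191.27 − 15.86 = 175.41 J
At max height all remaining energy is PE: mgh = E ⇒ h = E/(mg) = 175.41/(1.76 × 9.8) = 10.17 m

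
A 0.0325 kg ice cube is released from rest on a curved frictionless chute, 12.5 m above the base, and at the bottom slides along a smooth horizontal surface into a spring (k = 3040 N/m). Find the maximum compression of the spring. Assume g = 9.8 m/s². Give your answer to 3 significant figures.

At max compression the cube is momentarily at rest: mgh = ½kx²
x = √(2mgh/k) = √(2 × 0.0325 × 9.8 × 12.5 / 3040) = 0.05118 m

x = 0.0512 m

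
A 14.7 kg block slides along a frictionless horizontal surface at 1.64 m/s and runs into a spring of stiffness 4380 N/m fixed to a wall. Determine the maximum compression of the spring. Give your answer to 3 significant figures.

x = 0.0950 m

At max compression the block is momentarily at rest: ½mv² = ½kx²
x = v√(m/k) = 1.64 × √(14.7/4380) = 0.09501 m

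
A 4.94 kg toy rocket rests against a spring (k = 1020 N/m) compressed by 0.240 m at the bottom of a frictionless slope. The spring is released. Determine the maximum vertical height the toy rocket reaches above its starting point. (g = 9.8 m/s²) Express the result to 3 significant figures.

At maximum height the toy rocket is at rest, so ½kx² = mgh
h = kx²/(2mg) = (1020)(0.240)²/(2 × 4.94 × 9.8) = 0.6068 m

h = 0.607 m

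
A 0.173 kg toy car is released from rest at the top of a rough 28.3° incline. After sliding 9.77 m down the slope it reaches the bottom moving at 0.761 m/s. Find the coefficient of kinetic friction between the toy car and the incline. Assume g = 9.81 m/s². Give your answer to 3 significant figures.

The energy dissipated by friction is the PE lost minus the KE gained:
mgL sinθ = 7.8608 J; ½mv² = 0.050094 J
W_f = 7.8608 − 0.050094 = 7.811 J
μ_k = W_f/(mg cosθ · L) = 7.811/(1.494 × 9.77) = 0.5350

μ_k = 0.535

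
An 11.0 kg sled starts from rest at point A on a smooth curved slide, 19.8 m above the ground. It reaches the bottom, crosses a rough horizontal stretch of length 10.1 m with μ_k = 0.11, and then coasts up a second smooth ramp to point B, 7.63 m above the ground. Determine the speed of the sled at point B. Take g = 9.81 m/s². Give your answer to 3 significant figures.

v = 14.7 m/s

Energy at A: mgh₁ = (11.0)(9.81)(19.8) = 2136.6 J
Friction loss: W_f = μ_k mg d = 119.9 J
At B: ½mv² + mgh₂ = mgh₁ − W_f
½mv² = 2136.6 − 119.9 − 823.35 = 1193.4 J
v = √(2 × 1193.4/11.0) = 14.73 m/s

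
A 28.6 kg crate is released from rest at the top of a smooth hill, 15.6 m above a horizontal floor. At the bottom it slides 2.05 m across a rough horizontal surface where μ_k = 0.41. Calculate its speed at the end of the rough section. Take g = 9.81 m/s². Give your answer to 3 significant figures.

Applying the work–energy principle:
mgh = ½mv² + μ_k m g d
W_f = μ_k mg d = (0.41)(28.6)(9.81)(2.05) = 235.8 J
½mv² = mgh − W_f = 4376.8 − 235.8 = 4141.0 J
v = √(2 × 4141.0/28.6) = 17.02 m/s

v = 17.0 m/s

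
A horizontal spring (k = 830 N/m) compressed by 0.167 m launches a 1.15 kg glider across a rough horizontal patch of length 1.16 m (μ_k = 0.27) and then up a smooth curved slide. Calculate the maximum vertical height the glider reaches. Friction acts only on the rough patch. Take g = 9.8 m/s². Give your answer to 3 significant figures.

Spring energy: E₀ = ½kx² = ½(830)(0.167)² = 11.574 J
Friction: W_f = μ_k mg d = (0.27)(1.15)(9.8)(1.16) = 3.530 J
Energy at base of ramp: E = 11.574 − 3.530 = 8.0442 J
At max height all remaining energy is PE: mgh = E ⇒ h = E/(mg) = 8.0442/(1.15 × 9.8) = 0.7138 m

h = 0.714 m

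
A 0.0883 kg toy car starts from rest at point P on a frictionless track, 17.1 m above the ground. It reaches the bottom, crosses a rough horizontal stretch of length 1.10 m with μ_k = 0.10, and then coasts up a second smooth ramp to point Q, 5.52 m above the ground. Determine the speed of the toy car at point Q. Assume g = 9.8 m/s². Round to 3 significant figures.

v = 15.0 m/s

Energy at P: mgh₁ = (0.0883)(9.8)(17.1) = 14.797 J
Friction loss: W_f = μ_k mg d = 0.09519 J
At Q: ½mv² + mgh₂ = mgh₁ − W_f
½mv² = 14.797 − 0.09519 − 4.7767 = 9.9254 J
v = √(2 × 9.9254/0.0883) = 14.99 m/s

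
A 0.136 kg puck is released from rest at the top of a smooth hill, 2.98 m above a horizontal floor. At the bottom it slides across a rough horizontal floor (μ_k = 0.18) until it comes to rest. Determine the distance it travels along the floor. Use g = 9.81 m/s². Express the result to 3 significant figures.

Applying the work–energy principle:
At rest all PE has been dissipated by friction: mgh = μ_k m g d
d = h/μ_k = 2.98/0.18 = 16.56 m

d = 16.6 m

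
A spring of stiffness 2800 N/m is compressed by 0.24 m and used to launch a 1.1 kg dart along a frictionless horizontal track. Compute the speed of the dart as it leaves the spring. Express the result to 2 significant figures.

Spring PE converts entirely to kinetic energy: ½kx² = ½mv²
v = x√(k/m) = 0.24 × √(2800/1.1) = 12.11 m/s

v = 12 m/s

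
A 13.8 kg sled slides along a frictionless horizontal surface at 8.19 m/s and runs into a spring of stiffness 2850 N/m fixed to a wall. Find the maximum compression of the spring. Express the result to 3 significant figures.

At max compression the sled is momentarily at rest: ½mv² = ½kx²
x = v√(m/k) = 8.19 × √(13.8/2850) = 0.5699 m

x = 0.570 m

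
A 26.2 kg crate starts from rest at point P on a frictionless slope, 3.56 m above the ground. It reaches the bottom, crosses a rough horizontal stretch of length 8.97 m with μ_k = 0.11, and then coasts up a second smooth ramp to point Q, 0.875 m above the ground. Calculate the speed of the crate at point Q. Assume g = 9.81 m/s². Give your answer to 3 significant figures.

Energy at P: mgh₁ = (26.2)(9.81)(3.56) = 915.00 J
Friction loss: W_f = μ_k mg d = 253.6 J
At Q: ½mv² + mgh₂ = mgh₁ − W_f
½mv² = 915.00 − 253.6 − 224.89 = 436.50 J
v = √(2 × 436.50/26.2) = 5.772 m/s

v = 5.77 m/s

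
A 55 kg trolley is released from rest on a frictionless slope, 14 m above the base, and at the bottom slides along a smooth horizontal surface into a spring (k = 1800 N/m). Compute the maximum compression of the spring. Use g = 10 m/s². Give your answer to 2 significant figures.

Energy conservation (no friction) from release to max compression: mgh = ½kx²
x = √(2mgh/k) = √(2 × 55 × 10 × 14 / 1800) = 2.925 m

x = 2.9 m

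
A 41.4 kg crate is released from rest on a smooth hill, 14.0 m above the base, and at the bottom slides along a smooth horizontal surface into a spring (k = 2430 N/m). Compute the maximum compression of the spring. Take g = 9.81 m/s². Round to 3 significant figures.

At max compression the crate is momentarily at rest: mgh = ½kx²
x = √(2mgh/k) = √(2 × 41.4 × 9.81 × 14.0 / 2430) = 2.163 m

x = 2.16 m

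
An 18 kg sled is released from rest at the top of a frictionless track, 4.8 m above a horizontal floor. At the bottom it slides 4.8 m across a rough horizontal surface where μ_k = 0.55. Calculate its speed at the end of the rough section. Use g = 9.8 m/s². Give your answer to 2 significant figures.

v = 6.5 m/s

Energy bookkeeping (friction removes W_f = μ_k N d):
mgh = ½mv² + μ_k m g d
W_f = μ_k mg d = (0.55)(18)(9.8)(4.8) = 465.7 J
½mv² = mgh − W_f = 846.72 − 465.7 = 381.02 J
v = √(2 × 381.02/18) = 6.507 m/s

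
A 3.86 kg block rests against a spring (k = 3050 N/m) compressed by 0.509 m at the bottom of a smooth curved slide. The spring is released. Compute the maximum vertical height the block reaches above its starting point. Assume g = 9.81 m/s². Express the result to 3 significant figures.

h = 10.4 m

All spring PE becomes gravitational PE at the highest point: ½kx² = mgh
h = kx²/(2mg) = (3050)(0.509)²/(2 × 3.86 × 9.81) = 10.43 m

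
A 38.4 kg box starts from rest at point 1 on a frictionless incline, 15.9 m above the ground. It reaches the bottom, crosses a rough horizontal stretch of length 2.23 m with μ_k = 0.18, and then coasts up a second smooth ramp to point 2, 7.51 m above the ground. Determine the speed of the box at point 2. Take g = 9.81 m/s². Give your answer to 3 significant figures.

Energy at 1: mgh₁ = (38.4)(9.81)(15.9) = 5989.6 J
Friction loss: W_f = μ_k mg d = 151.2 J
At 2: ½mv² + mgh₂ = mgh₁ − W_f
½mv² = 5989.6 − 151.2 − 2829.0 = 3009.3 J
v = √(2 × 3009.3/38.4) = 12.52 m/s

v = 12.5 m/s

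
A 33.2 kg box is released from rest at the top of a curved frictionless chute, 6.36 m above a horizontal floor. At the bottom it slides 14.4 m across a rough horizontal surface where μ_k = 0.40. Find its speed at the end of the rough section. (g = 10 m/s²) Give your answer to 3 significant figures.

Energy bookkeeping (friction removes W_f = μ_k N d):
mgh = ½mv² + μ_k m g d
W_f = μ_k mg d = (0.40)(33.2)(10)(14.4) = 1912 J
½mv² = mgh − W_f = 2111.5 − 1912 = 199.20 J
v = √(2 × 199.20/33.2) = 3.464 m/s

v = 3.46 m/s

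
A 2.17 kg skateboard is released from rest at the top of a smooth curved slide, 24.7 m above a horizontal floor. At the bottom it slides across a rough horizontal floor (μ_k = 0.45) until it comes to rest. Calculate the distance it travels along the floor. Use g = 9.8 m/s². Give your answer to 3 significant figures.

d = 54.9 m

Energy at the top = energy at the end + work done against friction:
At rest all PE has been dissipated by friction: mgh = μ_k m g d
d = h/μ_k = 24.7/0.45 = 54.89 m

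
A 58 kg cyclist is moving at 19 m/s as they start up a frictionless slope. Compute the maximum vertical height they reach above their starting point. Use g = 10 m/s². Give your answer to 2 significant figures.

Setting KE at the bottom equal to PE gained: ½mv² = mgh
h = v²/(2g) = 19²/(2 × 10) = 18.05 m

h = 18 m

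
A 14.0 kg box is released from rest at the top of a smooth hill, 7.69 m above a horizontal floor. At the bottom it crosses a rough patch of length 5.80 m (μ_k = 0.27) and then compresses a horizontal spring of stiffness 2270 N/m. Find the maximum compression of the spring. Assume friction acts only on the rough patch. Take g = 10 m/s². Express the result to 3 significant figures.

x = 0.869 m

Initial energy: E₁ = mgh = (14.0)(10)(7.69) = 1076.6 J
Friction removes W_f = μ_k mg d = (0.27)(14.0)(10)(5.80) = 219.2 J
Energy reaching the spring: E = 1076.6 − 219.2 = 857.36 J
At max compression ½kx² = E ⇒ x = √(2E/k) = √(2 × 857.36/2270) = 0.8691 m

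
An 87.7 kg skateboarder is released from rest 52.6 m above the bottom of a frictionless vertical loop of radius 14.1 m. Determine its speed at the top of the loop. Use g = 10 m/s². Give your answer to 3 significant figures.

Energy conservation: mgh = ½mv_top² + mg(2r)
v_top² = 2g(h − 2r) = 2(10)(52.6 − 28.20) = 488.0
v_top = 22.09 m/s

v = 22.1 m/s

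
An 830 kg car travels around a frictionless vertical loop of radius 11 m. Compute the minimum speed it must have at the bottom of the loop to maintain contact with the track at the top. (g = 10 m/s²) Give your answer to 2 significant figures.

v = 23 m/s

At the top: mg = mv_top²/r ⇒ v_top² = gr = 110.0 m²/s²
Energy from bottom to top (height 2r): ½mv_bot² = ½mv_top² + mg(2r)
v_bot² = gr + 4gr = 5gr = 550.0
v_bot = √(5gr) = 23.45 m/s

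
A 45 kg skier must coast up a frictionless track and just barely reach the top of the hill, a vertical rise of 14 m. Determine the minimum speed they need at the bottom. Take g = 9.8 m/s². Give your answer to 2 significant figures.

v = 17 m/s

At the top they are momentarily at rest, so all KE converts to PE: ½mv² = mgh
v = √(2gh) = √(2 × 9.8 × 14) = 16.57 m/s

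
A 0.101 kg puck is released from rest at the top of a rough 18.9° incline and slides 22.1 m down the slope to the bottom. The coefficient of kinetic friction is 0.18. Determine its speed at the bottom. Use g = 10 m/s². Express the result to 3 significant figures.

v = 8.24 m/s

Taking the bottom as reference, mgh = ½mv² + μ_k N L with h = L sinθ, N = mg cosθ:
mgh = mgL sinθ = (0.101)(10)(22.1)sin18.9° = 7.2302 J
W_f = μ_k mg cosθ · L = (0.18)(0.101)(10)cos18.9°·22.1 = 3.801 J
½mv² = 7.2302 − 3.801 = 3.4290 J
v = √(2 × 3.4290/0.101) = 8.240 m/s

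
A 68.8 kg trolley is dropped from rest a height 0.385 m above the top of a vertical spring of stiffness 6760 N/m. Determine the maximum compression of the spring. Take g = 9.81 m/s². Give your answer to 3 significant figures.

x = 0.395 m

Let x be the compression. The total drop is H + x, and the trolley is instantaneously at rest at max compression, so energy conservation gives:
mg(H + x) = ½kx²
½(6760)x² − (68.8)(9.81)x − (68.8)(9.81)(0.385) = 0
3380x² − 674.9x − 259.8 = 0
x = [674.9 + √(455528 + 3.5131e+06)]/(2 × 3380) = 0.3945 m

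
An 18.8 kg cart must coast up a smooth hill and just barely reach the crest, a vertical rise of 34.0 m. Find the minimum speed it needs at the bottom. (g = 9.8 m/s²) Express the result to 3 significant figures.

At the top it is momentarily at rest, so all KE converts to PE: ½mv² = mgh
v = √(2gh) = √(2 × 9.8 × 34.0) = 25.81 m/s

v = 25.8 m/s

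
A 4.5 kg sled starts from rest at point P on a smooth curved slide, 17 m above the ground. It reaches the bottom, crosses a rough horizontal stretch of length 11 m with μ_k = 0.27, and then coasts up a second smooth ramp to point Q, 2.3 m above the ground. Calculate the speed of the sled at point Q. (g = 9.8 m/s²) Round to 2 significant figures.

Energy at P: mgh₁ = (4.5)(9.8)(17) = 749.70 J
Friction loss: W_f = μ_k mg d = 131.0 J
At Q: ½mv² + mgh₂ = mgh₁ − W_f
½mv² = 749.70 − 131.0 − 101.43 = 517.29 J
v = √(2 × 517.29/4.5) = 15.16 m/s

v = 15 m/s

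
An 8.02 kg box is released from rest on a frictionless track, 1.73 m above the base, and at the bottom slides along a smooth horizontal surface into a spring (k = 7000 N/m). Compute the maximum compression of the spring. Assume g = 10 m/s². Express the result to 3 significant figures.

Gravitational PE at the top equals spring PE at max compression: mgh = ½kx²
x = √(2mgh/k) = √(2 × 8.02 × 10 × 1.73 / 7000) = 0.1991 m

x = 0.199 m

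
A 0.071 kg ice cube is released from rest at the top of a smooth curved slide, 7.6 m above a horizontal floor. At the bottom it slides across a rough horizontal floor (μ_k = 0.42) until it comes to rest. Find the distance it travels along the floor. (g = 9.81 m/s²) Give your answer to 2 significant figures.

d = 18 m

Applying the work–energy principle:
At rest all PE has been dissipated by friction: mgh = μ_k m g d
d = h/μ_k = 7.6/0.42 = 18.10 m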